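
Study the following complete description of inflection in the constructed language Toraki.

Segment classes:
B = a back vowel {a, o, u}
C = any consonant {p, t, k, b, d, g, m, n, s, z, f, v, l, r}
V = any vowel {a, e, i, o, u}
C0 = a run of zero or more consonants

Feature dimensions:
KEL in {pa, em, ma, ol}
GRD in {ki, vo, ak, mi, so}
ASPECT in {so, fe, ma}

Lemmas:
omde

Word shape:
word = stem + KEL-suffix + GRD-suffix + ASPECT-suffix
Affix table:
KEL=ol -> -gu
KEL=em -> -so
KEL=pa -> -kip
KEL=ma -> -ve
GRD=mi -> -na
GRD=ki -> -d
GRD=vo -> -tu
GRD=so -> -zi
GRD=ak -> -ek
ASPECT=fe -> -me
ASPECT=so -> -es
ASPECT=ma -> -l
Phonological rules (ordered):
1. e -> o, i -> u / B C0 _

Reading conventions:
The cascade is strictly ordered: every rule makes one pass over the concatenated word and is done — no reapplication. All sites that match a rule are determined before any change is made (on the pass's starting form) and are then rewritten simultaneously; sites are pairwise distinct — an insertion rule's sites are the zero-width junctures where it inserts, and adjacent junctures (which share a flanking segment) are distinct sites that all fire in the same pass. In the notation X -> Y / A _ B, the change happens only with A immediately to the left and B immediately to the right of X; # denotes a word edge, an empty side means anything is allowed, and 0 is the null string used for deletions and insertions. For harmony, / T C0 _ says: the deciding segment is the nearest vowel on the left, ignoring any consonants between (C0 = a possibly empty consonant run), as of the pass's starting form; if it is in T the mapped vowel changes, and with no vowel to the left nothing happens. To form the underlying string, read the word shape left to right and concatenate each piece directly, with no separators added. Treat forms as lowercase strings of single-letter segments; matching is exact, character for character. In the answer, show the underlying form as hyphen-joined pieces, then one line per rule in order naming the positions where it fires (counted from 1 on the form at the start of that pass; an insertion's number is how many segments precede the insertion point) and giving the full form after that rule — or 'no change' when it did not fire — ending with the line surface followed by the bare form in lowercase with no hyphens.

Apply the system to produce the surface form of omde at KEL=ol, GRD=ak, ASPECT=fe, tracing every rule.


underlying: omde-gu-ek-me
1. e -> o, i -> u / B C0 _: fires at position(s) 4, 7: omdoguokme
surface: omdoguokme


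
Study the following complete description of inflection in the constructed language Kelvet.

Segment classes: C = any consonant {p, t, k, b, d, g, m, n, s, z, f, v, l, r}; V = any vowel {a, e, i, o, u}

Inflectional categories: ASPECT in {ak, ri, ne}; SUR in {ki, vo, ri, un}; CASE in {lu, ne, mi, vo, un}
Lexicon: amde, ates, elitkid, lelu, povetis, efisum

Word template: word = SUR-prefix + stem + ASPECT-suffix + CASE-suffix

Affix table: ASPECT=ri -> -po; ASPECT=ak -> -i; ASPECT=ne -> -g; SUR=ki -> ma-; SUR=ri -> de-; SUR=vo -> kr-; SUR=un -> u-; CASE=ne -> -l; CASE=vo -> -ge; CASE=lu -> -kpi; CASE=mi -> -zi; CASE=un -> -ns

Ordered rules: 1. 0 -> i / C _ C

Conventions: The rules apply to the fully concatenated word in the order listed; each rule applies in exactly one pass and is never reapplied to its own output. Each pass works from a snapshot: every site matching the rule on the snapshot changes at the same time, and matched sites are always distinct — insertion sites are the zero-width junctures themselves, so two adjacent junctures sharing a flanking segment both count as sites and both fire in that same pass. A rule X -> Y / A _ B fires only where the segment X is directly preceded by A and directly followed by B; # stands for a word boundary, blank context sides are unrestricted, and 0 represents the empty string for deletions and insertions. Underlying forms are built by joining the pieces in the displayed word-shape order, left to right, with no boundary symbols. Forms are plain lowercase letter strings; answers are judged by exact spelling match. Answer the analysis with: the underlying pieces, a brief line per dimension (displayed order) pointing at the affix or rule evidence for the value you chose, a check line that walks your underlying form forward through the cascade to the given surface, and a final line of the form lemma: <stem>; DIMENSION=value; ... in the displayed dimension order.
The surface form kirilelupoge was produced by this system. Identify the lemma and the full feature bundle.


underlying: kr-lelu-po-ge
ASPECT=ri - signalled by the affix -po
SUR=vo - signalled by the affix kr-
CASE=vo - signalled by the affix -ge
check: krlelupoge -> kirilelupoge
lemma: lelu; ASPECT=ri; SUR=vo; CASE=vo


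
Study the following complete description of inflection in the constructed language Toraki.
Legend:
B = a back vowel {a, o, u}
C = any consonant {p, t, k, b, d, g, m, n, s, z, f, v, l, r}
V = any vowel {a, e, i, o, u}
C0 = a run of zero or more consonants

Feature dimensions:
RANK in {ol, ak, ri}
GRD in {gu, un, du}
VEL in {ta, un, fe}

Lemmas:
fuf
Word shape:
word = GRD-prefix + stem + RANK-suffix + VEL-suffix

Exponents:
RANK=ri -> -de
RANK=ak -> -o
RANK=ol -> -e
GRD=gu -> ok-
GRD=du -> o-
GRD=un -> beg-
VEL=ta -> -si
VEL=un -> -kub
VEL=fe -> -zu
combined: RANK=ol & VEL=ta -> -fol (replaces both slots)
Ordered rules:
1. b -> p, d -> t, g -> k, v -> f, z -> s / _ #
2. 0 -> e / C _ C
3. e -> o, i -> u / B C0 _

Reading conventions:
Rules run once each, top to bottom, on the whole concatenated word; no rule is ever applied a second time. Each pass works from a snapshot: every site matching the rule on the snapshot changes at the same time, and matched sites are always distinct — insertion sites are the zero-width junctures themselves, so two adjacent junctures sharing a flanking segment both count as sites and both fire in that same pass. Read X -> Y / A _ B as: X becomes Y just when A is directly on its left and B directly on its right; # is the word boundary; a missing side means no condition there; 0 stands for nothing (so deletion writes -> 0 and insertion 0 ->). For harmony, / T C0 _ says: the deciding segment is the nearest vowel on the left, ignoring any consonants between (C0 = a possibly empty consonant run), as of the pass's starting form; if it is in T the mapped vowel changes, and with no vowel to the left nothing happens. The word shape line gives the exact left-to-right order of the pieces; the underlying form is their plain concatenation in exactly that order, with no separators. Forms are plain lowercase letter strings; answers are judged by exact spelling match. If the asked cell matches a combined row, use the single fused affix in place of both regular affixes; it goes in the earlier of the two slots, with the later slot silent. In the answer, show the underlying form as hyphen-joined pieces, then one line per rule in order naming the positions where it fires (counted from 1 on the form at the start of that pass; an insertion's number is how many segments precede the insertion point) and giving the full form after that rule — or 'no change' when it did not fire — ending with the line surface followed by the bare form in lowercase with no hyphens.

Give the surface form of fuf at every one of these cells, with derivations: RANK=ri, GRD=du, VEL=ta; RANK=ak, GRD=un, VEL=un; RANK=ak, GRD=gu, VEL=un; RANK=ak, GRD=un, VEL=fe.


cell RANK=ri, GRD=du, VEL=ta:
underlying: o-fuf-de-si
1. b -> p, d -> t, g -> k, v -> f, z -> s / _ #: no change
2. 0 -> e / C _ C: inserts after position(s) 4: ofufedesi
3. e -> o, i -> u / B C0 _: fires at position(s) 5: ofufodesi
surface: ofufodesi

cell RANK=ak, GRD=un, VEL=un:
underlying: beg-fuf-o-kub
1. b -> p, d -> t, g -> k, v -> f, z -> s / _ #: fires at position(s) 10: begfufokup
2. 0 -> e / C _ C: inserts after position(s) 3: begefufokup
3. e -> o, i -> u / B C0 _: no change
surface: begefufokup

cell RANK=ak, GRD=gu, VEL=un:
underlying: ok-fuf-o-kub
1. b -> p, d -> t, g -> k, v -> f, z -> s / _ #: fires at position(s) 9: okfufokup
2. 0 -> e / C _ C: inserts after position(s) 2: okefufokup
3. e -> o, i -> u / B C0 _: fires at position(s) 3: okofufokup
surface: okofufokup

cell RANK=ak, GRD=un, VEL=fe:
underlying: beg-fuf-o-zu
1. b -> p, d -> t, g -> k, v -> f, z -> s / _ #: no change
2. 0 -> e / C _ C: inserts after position(s) 3: begefufozu
3. e -> o, i -> u / B C0 _: no change
surface: begefufozu


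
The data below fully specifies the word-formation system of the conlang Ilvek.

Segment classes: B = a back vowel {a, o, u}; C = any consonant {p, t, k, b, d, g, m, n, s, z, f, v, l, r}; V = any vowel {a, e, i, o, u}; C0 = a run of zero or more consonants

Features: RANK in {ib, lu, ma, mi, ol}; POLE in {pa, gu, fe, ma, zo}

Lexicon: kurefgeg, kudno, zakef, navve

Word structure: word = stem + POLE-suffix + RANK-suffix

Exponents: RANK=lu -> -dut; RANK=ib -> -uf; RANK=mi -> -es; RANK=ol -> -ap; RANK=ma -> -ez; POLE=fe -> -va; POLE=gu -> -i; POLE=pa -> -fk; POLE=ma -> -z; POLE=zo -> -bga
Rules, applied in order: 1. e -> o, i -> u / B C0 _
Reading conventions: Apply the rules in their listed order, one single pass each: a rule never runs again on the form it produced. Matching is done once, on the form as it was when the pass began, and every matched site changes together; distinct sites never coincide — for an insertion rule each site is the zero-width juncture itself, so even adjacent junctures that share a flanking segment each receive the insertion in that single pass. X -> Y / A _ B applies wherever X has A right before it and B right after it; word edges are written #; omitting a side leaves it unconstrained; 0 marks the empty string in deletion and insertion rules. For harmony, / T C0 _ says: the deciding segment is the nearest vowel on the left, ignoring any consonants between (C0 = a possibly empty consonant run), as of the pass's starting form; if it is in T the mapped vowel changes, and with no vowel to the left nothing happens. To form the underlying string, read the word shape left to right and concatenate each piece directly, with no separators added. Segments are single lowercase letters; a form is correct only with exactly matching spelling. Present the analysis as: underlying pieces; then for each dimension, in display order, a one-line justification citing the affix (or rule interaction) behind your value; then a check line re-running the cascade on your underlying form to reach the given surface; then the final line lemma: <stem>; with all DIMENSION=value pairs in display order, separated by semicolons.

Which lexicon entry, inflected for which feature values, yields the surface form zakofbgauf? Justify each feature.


underlying: zakef-bga-uf
RANK=ib - signalled by the affix -uf
POLE=zo - signalled by the affix -bga
check: zakefbgauf -> zakofbgauf
lemma: zakef; RANK=ib; POLE=zo


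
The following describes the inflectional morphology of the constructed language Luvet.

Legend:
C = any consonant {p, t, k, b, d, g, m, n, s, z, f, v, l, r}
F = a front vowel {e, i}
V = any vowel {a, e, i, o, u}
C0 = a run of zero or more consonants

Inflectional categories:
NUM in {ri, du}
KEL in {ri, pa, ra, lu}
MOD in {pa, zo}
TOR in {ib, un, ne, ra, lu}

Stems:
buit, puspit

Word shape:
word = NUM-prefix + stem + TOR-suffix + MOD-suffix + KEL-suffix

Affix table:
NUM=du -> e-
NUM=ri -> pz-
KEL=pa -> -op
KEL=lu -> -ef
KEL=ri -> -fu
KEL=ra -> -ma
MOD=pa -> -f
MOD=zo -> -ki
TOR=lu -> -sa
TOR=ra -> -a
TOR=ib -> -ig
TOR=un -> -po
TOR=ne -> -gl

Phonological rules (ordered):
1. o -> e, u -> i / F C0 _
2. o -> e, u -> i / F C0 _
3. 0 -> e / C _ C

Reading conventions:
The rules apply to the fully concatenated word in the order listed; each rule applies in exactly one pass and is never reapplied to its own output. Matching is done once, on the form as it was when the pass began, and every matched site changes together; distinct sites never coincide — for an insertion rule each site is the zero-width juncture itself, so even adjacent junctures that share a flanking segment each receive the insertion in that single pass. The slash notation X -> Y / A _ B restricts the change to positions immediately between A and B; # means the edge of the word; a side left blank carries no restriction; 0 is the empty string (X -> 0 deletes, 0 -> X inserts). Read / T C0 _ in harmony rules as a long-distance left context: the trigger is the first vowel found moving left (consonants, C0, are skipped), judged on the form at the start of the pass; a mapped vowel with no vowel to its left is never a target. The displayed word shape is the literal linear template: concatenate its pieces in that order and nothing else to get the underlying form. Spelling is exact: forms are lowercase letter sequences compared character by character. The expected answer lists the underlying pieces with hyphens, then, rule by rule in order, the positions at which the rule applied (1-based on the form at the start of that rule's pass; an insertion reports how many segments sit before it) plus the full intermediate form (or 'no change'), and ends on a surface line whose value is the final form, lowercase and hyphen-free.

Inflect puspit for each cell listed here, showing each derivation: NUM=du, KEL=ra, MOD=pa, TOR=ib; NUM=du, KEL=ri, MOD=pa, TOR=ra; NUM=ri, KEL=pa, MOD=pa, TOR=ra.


cell NUM=du, KEL=ra, MOD=pa, TOR=ib:
underlying: e-puspit-ig-f-ma
1. o -> e, u -> i / F C0 _: fires at position(s) 3: epispitigfma
2. o -> e, u -> i / F C0 _: no change
3. 0 -> e / C _ C: inserts after position(s) 4, 9, 10: episepitigefema
surface: episepitigefema

cell NUM=du, KEL=ri, MOD=pa, TOR=ra:
underlying: e-puspit-a-f-fu
1. o -> e, u -> i / F C0 _: fires at position(s) 3: epispitaffu
2. o -> e, u -> i / F C0 _: no change
3. 0 -> e / C _ C: inserts after position(s) 4, 9: episepitafefu
surface: episepitafefu

cell NUM=ri, KEL=pa, MOD=pa, TOR=ra:
underlying: pz-puspit-a-f-op
1. o -> e, u -> i / F C0 _: no change
2. o -> e, u -> i / F C0 _: no change
3. 0 -> e / C _ C: inserts after position(s) 1, 2, 5: pezepusepitafop
surface: pezepusepitafop


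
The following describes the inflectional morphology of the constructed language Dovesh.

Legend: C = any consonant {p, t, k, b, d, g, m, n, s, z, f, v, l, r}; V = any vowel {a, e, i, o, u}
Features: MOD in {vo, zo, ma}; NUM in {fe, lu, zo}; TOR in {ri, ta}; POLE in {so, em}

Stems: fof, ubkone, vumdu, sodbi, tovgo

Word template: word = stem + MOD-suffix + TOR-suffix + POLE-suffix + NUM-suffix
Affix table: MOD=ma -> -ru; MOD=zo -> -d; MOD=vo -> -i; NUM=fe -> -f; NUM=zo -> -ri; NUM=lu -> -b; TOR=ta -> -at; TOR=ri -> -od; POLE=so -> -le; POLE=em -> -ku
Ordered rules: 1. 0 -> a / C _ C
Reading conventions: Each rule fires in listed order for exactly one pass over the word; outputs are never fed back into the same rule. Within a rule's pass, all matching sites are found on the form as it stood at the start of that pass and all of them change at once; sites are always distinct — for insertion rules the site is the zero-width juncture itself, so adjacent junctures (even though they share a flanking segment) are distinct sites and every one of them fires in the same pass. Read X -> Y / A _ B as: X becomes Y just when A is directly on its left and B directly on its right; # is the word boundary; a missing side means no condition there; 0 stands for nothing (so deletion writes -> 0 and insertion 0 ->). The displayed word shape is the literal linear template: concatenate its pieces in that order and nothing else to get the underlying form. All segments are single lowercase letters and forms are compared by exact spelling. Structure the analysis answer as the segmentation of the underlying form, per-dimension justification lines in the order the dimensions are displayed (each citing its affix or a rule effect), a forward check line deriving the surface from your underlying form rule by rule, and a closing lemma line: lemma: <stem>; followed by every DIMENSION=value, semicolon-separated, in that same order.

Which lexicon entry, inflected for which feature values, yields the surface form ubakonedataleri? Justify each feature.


underlying: ubkone-d-at-le-ri
MOD=zo - signalled by the affix -d
NUM=zo - signalled by the affix -ri
TOR=ta - signalled by the affix -at
POLE=so - signalled by the affix -le
check: ubkonedatleri -> ubakonedataleri
lemma: ubkone; MOD=zo; NUM=zo; TOR=ta; POLE=so


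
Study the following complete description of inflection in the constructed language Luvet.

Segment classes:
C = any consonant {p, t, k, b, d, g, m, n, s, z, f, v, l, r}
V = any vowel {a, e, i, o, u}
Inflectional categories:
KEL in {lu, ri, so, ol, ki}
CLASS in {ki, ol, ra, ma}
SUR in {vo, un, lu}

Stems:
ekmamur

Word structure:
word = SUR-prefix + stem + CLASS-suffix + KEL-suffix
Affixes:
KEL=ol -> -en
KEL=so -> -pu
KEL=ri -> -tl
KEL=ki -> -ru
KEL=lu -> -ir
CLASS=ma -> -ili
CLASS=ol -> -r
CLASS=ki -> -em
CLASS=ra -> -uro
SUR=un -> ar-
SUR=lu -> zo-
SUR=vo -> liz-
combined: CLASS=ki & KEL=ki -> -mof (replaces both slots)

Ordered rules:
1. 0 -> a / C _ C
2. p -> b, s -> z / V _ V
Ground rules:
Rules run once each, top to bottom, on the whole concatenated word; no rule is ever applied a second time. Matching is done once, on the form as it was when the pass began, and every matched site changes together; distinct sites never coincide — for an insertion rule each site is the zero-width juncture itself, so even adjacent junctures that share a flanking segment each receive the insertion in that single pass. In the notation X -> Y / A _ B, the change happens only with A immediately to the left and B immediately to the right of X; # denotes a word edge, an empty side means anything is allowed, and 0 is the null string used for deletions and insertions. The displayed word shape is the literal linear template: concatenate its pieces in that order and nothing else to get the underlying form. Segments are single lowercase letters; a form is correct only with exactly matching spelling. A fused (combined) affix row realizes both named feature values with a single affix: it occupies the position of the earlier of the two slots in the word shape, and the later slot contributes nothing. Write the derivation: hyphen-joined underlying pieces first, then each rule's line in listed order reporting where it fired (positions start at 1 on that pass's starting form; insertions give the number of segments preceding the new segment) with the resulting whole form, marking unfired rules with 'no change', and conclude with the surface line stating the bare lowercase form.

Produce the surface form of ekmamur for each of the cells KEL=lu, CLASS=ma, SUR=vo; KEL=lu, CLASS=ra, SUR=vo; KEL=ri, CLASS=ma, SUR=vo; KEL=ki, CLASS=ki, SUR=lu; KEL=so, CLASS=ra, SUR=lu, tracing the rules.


cell KEL=lu, CLASS=ma, SUR=vo:
underlying: liz-ekmamur-ili-ir
1. 0 -> a / C _ C: inserts after position(s) 5: lizekamamuriliir
2. p -> b, s -> z / V _ V: no change
surface: lizekamamuriliir

cell KEL=lu, CLASS=ra, SUR=vo:
underlying: liz-ekmamur-uro-ir
1. 0 -> a / C _ C: inserts after position(s) 5: lizekamamururoir
2. p -> b, s -> z / V _ V: no change
surface: lizekamamururoir

cell KEL=ri, CLASS=ma, SUR=vo:
underlying: liz-ekmamur-ili-tl
1. 0 -> a / C _ C: inserts after position(s) 5, 14: lizekamamurilital
2. p -> b, s -> z / V _ V: no change
surface: lizekamamurilital

cell KEL=ki, CLASS=ki, SUR=lu:
underlying: zo-ekmamur-mof
1. 0 -> a / C _ C: inserts after position(s) 4, 9: zoekamamuramof
2. p -> b, s -> z / V _ V: no change
surface: zoekamamuramof

cell KEL=so, CLASS=ra, SUR=lu:
underlying: zo-ekmamur-uro-pu
1. 0 -> a / C _ C: inserts after position(s) 4: zoekamamururopu
2. p -> b, s -> z / V _ V: fires at position(s) 14: zoekamamururobu
surface: zoekamamururobu


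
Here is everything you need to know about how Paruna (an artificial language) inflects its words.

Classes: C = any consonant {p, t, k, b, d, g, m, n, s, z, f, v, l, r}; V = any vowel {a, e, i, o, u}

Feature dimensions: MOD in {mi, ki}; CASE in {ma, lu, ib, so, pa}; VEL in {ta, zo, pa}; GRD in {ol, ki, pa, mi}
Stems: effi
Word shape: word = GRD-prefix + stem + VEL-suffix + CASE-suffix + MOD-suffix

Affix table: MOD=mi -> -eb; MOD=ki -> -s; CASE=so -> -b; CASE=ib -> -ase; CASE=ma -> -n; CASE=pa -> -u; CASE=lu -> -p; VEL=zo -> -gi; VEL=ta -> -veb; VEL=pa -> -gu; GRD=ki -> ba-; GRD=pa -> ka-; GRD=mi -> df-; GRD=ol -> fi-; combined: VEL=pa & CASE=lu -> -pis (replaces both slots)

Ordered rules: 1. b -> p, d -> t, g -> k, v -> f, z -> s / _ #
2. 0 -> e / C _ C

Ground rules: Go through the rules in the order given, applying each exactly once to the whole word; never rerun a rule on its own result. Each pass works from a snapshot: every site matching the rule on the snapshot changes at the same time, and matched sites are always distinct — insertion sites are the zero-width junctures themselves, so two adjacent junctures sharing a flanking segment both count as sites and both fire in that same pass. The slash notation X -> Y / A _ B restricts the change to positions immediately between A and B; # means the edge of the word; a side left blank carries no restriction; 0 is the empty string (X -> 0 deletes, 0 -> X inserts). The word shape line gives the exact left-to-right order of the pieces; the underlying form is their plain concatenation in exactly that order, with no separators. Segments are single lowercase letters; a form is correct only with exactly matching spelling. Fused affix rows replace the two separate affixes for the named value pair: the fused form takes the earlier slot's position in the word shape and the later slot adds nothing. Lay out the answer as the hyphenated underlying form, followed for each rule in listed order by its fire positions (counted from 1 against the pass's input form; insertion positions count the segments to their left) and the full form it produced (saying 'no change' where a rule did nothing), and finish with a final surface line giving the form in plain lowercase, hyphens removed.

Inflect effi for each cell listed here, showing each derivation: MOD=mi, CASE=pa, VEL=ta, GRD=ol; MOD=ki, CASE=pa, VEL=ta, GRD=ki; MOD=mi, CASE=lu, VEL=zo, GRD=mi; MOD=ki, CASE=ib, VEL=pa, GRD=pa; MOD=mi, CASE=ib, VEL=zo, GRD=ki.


cell MOD=mi, CASE=pa, VEL=ta, GRD=ol:
underlying: fi-effi-veb-u-eb
1. b -> p, d -> t, g -> k, v -> f, z -> s / _ #: fires at position(s) 12: fieffivebuep
2. 0 -> e / C _ C: inserts after position(s) 4: fiefefivebuep
surface: fiefefivebuep

cell MOD=ki, CASE=pa, VEL=ta, GRD=ki:
underlying: ba-effi-veb-u-s
1. b -> p, d -> t, g -> k, v -> f, z -> s / _ #: no change
2. 0 -> e / C _ C: inserts after position(s) 4: baefefivebus
surface: baefefivebus

cell MOD=mi, CASE=lu, VEL=zo, GRD=mi:
underlying: df-effi-gi-p-eb
1. b -> p, d -> t, g -> k, v -> f, z -> s / _ #: fires at position(s) 11: dfeffigipep
2. 0 -> e / C _ C: inserts after position(s) 1, 4: defefefigipep
surface: defefefigipep

cell MOD=ki, CASE=ib, VEL=pa, GRD=pa:
underlying: ka-effi-gu-ase-s
1. b -> p, d -> t, g -> k, v -> f, z -> s / _ #: no change
2. 0 -> e / C _ C: inserts after position(s) 4: kaefefiguases
surface: kaefefiguases

cell MOD=mi, CASE=ib, VEL=zo, GRD=ki:
underlying: ba-effi-gi-ase-eb
1. b -> p, d -> t, g -> k, v -> f, z -> s / _ #: fires at position(s) 13: baeffigiaseep
2. 0 -> e / C _ C: inserts after position(s) 4: baefefigiaseep
surface: baefefigiaseep


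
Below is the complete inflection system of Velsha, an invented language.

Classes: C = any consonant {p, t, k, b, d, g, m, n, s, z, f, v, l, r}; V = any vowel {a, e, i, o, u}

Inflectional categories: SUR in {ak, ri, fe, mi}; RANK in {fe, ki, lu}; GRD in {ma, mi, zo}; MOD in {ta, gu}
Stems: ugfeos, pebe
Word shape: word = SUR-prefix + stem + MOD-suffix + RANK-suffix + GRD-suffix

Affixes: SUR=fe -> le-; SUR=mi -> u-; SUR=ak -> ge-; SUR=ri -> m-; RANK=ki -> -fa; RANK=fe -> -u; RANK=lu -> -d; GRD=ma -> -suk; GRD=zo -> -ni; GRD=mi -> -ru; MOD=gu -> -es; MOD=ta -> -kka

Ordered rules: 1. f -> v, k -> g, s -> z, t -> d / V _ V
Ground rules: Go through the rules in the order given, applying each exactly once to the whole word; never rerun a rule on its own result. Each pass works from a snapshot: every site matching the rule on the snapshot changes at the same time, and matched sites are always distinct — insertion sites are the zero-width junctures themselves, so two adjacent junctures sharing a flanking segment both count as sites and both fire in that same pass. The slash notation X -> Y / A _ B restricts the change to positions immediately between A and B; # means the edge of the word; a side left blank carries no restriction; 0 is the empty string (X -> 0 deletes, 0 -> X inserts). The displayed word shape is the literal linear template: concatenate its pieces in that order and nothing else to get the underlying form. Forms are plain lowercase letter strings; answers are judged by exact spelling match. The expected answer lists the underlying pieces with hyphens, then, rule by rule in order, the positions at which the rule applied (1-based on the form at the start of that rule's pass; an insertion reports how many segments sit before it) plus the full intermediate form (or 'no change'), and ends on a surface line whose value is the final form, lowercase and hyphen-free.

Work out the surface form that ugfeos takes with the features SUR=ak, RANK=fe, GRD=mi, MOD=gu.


underlying: ge-ugfeos-es-u-ru
1. f -> v, k -> g, s -> z, t -> d / V _ V: fires at position(s) 8, 10: geugfeozezuru
surface: geugfeozezuru


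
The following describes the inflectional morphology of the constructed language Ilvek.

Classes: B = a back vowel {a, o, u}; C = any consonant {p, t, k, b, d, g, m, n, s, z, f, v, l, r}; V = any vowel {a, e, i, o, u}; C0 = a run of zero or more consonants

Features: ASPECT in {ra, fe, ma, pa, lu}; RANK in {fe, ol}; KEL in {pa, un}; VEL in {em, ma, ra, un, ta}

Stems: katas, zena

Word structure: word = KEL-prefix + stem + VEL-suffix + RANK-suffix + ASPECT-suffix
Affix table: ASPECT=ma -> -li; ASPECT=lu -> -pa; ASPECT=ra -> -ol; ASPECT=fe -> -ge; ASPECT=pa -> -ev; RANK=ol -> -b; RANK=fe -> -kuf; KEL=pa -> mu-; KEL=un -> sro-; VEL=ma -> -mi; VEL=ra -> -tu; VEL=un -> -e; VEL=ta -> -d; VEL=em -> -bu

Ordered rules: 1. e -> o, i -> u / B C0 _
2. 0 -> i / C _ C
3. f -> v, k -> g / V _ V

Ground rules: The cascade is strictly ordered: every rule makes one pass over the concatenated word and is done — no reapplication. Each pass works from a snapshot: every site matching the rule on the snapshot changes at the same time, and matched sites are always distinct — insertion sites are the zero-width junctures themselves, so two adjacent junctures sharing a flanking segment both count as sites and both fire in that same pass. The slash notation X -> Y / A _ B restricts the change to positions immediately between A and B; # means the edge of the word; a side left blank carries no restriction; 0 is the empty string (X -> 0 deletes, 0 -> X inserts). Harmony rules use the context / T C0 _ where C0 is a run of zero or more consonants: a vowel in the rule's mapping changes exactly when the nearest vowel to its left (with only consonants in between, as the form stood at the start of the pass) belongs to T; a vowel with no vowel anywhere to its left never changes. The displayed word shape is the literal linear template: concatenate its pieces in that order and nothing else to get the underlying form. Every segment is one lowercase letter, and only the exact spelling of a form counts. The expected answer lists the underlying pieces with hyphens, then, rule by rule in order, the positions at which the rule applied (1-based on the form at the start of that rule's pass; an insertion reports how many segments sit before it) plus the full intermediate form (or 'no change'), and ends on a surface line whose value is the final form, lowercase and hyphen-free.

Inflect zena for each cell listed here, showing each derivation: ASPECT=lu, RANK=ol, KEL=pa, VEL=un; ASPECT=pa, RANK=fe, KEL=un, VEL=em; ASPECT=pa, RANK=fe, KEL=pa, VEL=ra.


cell ASPECT=lu, RANK=ol, KEL=pa, VEL=un:
underlying: mu-zena-e-b-pa
1. e -> o, i -> u / B C0 _: fires at position(s) 4, 7: muzonaobpa
2. 0 -> i / C _ C: inserts after position(s) 8: muzonaobipa
3. f -> v, k -> g / V _ V: no change
surface: muzonaobipa

cell ASPECT=pa, RANK=fe, KEL=un, VEL=em:
underlying: sro-zena-bu-kuf-ev
1. e -> o, i -> u / B C0 _: fires at position(s) 5, 13: srozonabukufov
2. 0 -> i / C _ C: inserts after position(s) 1: sirozonabukufov
3. f -> v, k -> g / V _ V: fires at position(s) 11, 13: sirozonabuguvov
surface: sirozonabuguvov

cell ASPECT=pa, RANK=fe, KEL=pa, VEL=ra:
underlying: mu-zena-tu-kuf-ev
1. e -> o, i -> u / B C0 _: fires at position(s) 4, 12: muzonatukufov
2. 0 -> i / C _ C: no change
3. f -> v, k -> g / V _ V: fires at position(s) 9, 11: muzonatuguvov
surface: muzonatuguvov


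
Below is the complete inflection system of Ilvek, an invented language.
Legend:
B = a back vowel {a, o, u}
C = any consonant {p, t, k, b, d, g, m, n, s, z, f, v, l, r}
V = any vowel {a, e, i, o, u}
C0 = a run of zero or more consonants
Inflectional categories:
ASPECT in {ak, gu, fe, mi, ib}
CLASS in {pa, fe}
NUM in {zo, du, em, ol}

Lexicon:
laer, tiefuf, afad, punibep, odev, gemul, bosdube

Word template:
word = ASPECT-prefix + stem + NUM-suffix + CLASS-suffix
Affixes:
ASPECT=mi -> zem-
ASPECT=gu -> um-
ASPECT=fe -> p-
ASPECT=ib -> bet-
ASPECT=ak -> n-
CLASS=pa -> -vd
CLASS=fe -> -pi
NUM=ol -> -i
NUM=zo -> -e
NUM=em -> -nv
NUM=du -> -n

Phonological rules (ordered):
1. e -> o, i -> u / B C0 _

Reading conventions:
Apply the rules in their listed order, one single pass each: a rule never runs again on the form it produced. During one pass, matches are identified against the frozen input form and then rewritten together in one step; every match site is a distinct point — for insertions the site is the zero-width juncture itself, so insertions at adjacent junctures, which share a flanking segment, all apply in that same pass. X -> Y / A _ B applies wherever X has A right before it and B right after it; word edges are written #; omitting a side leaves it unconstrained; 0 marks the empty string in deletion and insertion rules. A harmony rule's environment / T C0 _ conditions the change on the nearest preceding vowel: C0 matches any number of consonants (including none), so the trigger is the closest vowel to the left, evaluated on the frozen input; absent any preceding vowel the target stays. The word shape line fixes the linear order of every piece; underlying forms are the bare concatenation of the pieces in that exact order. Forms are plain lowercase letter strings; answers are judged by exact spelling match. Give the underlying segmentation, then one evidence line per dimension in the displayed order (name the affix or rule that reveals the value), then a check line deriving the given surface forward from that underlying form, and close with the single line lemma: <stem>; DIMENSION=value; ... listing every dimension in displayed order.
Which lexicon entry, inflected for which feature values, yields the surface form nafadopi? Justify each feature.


underlying: n-afad-e-pi
ASPECT=ak - signalled by the affix n-
CLASS=fe - signalled by the affix -pi
NUM=zo - signalled by the affix -e
check: nafadepi -> nafadopi
lemma: afad; ASPECT=ak; CLASS=fe; NUM=zo


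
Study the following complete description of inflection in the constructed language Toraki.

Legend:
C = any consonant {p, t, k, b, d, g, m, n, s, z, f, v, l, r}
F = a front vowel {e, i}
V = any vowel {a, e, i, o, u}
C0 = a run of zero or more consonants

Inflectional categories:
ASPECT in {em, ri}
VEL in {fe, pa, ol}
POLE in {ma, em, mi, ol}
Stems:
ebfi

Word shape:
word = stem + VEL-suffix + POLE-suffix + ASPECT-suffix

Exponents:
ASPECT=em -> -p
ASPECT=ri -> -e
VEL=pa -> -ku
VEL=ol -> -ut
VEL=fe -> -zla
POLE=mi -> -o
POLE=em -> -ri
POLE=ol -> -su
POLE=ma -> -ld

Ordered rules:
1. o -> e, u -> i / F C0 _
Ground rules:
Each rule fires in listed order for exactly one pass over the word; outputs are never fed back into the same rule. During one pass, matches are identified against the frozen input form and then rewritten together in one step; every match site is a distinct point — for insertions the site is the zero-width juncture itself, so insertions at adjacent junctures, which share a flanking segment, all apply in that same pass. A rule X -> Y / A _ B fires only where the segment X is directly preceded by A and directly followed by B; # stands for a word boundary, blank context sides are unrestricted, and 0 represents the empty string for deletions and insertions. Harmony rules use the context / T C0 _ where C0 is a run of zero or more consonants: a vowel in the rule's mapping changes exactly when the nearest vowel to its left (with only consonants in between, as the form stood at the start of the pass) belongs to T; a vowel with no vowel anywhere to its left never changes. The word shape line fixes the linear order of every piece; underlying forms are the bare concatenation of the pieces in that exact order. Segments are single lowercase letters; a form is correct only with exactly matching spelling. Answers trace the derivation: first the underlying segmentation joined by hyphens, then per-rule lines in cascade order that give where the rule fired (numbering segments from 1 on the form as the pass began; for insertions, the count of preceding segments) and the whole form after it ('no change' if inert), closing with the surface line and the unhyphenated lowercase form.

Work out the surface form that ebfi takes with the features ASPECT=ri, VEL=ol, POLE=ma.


underlying: ebfi-ut-ld-e
1. o -> e, u -> i / F C0 _: fires at position(s) 5: ebfiitlde
surface: ebfiitlde


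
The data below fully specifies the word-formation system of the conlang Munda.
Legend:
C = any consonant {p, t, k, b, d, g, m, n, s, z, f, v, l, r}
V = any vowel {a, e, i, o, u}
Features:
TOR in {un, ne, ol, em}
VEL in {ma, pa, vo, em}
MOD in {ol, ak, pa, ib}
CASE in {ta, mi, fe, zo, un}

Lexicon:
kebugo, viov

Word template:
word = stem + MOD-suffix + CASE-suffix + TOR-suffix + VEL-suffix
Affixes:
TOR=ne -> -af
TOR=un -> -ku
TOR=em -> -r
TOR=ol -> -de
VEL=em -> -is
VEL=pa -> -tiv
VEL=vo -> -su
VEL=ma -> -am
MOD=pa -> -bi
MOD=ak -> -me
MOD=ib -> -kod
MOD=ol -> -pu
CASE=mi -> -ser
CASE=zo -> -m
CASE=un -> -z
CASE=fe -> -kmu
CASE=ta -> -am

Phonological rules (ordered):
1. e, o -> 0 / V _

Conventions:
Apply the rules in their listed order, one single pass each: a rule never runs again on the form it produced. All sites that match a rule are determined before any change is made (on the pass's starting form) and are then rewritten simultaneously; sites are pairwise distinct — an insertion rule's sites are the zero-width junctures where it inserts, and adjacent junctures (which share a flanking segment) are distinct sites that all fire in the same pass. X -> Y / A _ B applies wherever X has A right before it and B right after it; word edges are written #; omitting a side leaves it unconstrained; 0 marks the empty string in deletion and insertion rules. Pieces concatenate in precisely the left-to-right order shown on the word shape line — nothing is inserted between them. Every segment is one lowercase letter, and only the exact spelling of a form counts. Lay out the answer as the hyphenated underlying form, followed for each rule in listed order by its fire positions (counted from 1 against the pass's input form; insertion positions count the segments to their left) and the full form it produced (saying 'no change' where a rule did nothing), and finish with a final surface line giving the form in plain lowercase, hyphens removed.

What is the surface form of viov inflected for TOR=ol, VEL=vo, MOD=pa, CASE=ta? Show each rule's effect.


underlying: viov-bi-am-de-su
1. e, o -> 0 / V _: fires at position(s) 3: vivbiamdesu
surface: vivbiamdesu


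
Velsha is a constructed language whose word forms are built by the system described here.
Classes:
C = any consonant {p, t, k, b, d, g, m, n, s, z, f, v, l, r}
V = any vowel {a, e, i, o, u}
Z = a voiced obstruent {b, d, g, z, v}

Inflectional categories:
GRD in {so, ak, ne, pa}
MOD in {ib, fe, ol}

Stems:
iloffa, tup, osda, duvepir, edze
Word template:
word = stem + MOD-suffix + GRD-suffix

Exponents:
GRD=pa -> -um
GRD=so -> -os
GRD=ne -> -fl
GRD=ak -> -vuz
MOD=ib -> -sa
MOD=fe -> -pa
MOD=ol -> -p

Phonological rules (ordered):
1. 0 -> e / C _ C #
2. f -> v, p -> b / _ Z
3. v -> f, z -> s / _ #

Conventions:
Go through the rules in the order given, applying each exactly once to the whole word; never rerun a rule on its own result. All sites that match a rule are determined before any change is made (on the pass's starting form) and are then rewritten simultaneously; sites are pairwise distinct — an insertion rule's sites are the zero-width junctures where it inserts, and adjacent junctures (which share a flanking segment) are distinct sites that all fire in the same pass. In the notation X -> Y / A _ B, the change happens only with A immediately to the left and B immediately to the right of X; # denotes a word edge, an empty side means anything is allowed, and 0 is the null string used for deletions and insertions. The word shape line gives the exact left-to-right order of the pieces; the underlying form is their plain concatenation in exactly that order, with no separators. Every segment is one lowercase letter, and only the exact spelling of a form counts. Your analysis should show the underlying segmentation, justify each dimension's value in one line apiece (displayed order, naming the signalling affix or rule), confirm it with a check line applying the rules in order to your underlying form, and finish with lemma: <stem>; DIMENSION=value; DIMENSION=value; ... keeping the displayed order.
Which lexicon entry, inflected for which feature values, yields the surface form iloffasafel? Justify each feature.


underlying: iloffa-sa-fl
GRD=ne - signalled by the affix -fl
MOD=ib - signalled by the affix -sa
check: iloffasafl -> iloffasafel -> iloffasafel -> iloffasafel
lemma: iloffa; GRD=ne; MOD=ib


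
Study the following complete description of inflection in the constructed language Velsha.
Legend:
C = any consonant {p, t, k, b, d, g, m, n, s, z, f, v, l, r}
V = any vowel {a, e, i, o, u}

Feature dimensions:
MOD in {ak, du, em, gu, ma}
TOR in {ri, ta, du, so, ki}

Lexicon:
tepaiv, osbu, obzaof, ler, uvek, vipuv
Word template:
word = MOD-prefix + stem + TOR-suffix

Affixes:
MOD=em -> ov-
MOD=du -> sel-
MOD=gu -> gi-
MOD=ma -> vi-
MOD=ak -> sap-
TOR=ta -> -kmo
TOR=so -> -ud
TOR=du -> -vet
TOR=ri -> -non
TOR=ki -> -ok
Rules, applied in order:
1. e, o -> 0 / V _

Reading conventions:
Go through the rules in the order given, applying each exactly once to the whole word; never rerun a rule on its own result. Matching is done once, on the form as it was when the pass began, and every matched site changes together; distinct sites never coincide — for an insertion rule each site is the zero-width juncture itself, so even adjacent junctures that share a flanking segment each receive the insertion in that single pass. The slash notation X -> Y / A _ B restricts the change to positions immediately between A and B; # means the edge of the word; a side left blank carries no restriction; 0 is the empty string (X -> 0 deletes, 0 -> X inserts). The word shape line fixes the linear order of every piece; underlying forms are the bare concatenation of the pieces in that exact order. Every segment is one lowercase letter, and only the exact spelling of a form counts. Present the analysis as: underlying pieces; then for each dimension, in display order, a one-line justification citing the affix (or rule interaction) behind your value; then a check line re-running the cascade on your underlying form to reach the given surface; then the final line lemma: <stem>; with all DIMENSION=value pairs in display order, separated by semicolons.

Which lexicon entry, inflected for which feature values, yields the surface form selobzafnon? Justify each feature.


underlying: sel-obzaof-non
MOD=du - signalled by the affix sel-
TOR=ri - signalled by the affix -non
check: selobzaofnon -> selobzafnon
lemma: obzaof; MOD=du; TOR=ri


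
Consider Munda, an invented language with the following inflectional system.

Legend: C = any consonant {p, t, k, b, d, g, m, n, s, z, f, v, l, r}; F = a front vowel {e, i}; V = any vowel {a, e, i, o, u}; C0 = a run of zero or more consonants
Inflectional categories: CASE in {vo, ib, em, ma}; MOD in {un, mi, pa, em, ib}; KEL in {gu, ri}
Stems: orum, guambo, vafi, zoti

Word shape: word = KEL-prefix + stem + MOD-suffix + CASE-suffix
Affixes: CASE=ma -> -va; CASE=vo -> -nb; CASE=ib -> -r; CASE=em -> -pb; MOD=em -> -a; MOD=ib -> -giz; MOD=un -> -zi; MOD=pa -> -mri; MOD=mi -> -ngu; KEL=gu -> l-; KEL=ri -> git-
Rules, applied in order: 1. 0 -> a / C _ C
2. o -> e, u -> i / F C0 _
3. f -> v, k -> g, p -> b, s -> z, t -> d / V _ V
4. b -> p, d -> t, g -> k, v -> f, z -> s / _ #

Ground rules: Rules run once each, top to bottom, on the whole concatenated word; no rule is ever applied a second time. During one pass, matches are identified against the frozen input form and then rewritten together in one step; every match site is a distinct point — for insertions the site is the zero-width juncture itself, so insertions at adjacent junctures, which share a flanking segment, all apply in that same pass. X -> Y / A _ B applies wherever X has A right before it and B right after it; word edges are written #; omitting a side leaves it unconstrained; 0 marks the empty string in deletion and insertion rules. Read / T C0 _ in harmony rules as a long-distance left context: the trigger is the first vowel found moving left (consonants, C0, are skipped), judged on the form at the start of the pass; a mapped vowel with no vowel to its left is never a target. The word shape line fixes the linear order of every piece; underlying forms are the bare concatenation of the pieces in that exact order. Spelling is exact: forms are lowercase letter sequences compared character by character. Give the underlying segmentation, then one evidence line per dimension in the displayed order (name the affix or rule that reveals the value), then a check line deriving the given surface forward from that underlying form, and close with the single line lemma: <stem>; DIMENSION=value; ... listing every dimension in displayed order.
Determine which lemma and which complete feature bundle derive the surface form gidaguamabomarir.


underlying: git-guambo-mri-r
CASE=ib - signalled by the affix -r
MOD=pa - signalled by the affix -mri
KEL=ri - signalled by the affix git-
check: gitguambomrir -> gitaguamabomarir -> gitaguamabomarir -> gidaguamabomarir -> gidaguamabomarir
lemma: guambo; CASE=ib; MOD=pa; KEL=ri
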